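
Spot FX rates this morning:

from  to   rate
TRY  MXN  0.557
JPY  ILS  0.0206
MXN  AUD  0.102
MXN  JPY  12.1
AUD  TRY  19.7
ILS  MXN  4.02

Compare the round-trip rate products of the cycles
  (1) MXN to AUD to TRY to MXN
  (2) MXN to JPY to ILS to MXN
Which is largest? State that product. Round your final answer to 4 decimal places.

1.1192

(1) 0.102 × 19.7 × 0.557 = 1.11924
(2) 12.1 × 0.0206 × 4.02 = 1.00203
Highest is cycle (1) at 1.1192 (>1, arbitrage).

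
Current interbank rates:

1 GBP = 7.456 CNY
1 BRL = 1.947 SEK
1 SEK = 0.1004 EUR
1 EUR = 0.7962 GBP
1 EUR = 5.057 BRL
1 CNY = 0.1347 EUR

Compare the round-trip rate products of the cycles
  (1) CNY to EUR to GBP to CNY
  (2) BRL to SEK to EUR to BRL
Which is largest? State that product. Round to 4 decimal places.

(1) 0.1347 × 0.7962 × 7.456 = 0.79964
(2) 1.947 × 0.1004 × 5.057 = 0.98854
Highest is cycle (2) at 0.9885 (≤1, no arbitrage).

0.9885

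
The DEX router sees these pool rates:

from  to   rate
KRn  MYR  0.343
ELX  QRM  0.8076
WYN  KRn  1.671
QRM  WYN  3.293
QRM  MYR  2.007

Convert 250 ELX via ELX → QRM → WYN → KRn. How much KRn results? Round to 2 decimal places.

1110.98

250 ELX × 0.8076 = 201.9 QRM
201.9 QRM × 3.293 = 664.8567 WYN
664.8567 WYN × 1.671 = 1110.9755457 KRn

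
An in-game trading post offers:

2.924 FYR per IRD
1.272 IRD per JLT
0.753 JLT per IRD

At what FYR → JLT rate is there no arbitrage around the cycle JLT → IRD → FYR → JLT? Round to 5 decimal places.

Known legs of the cycle: 1.272 × 2.924 = 3.719328
For no arbitrage the full-cycle product must be 1, so the missing rate is 1 / 3.719328 ≈ 0.2688658.

0.26887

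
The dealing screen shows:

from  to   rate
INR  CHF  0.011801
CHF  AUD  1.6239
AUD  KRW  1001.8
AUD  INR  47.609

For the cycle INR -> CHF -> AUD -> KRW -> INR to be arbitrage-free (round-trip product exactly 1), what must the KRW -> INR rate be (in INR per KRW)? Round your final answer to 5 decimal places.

0.05209

Known legs of the cycle: 0.011801 × 1.6239 × 1001.8 = 19.19813845902
For no arbitrage the full-cycle product must be 1, so the missing rate is 1 / 19.19813845902 ≈ 0.0520884.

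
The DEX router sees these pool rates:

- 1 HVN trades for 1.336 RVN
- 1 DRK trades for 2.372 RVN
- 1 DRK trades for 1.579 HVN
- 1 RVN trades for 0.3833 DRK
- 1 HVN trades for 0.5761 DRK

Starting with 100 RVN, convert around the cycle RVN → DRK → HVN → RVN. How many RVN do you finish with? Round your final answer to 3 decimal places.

80.859

100 RVN × 0.3833 = 38.33 DRK
38.33 DRK × 1.579 = 60.52307 HVN
60.52307 HVN × 1.336 = 80.85882152 RVN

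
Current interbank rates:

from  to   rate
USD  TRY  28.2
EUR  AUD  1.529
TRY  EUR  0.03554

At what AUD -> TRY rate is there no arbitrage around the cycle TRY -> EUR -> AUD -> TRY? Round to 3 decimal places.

18.402

Known legs of the cycle: 0.03554 × 1.529 = 0.05434066
For no arbitrage the full-cycle product must be 1, so the missing rate is 1 / 0.05434066 ≈ 18.40243.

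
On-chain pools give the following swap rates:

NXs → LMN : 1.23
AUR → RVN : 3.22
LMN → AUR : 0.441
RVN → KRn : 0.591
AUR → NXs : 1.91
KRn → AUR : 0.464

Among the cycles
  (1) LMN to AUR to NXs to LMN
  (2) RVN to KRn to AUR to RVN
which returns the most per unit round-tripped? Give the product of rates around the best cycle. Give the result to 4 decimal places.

(1) 0.441 × 1.91 × 1.23 = 1.03604
(2) 0.591 × 0.464 × 3.22 = 0.88300
Highest is cycle (1) at 1.0360 (>1, arbitrage).

1.0360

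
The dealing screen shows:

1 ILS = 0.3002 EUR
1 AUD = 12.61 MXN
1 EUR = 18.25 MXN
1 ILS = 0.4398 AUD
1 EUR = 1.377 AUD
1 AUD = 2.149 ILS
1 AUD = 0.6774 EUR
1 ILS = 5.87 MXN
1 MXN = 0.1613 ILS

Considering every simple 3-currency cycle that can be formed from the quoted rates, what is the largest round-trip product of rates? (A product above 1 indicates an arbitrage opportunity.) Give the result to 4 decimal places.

0.8946

MXN→ILS→AUD→MXN: 0.1613 × 0.4398 × 12.61 = 0.89455
AUD→ILS→EUR→AUD: 2.149 × 0.3002 × 1.377 = 0.88834
MXN→ILS→EUR→MXN: 0.1613 × 0.3002 × 18.25 = 0.88371
Maximum is MXN→ILS→AUD→MXN at 0.8946; no arbitrage — every cycle loses value.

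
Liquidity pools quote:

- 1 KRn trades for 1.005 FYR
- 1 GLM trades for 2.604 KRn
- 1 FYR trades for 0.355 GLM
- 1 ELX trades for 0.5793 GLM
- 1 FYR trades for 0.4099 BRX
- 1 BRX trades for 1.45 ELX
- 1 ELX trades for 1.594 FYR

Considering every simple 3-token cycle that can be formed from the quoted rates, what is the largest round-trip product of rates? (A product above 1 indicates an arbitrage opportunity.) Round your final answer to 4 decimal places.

0.9474

BRX→ELX→FYR→BRX: 1.45 × 1.594 × 0.4099 = 0.94740
GLM→KRn→FYR→GLM: 2.604 × 1.005 × 0.355 = 0.92904
Maximum is BRX→ELX→FYR→BRX at 0.9474; no arbitrage — every cycle loses value.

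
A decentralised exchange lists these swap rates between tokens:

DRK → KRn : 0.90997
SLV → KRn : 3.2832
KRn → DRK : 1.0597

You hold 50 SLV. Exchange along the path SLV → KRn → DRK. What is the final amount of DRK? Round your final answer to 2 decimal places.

173.96

50 SLV × 3.2832 = 164.16 KRn
164.16 KRn × 1.0597 = 173.960352 DRK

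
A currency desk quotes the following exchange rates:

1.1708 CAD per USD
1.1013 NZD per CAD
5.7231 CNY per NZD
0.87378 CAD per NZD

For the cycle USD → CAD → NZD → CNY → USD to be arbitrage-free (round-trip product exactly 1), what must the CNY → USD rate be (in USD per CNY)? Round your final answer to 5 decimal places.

0.13551

Known legs of the cycle: 1.1708 × 1.1013 × 5.7231 = 7.379376815124
For no arbitrage the full-cycle product must be 1, so the missing rate is 1 / 7.379376815124 ≈ 0.1355128.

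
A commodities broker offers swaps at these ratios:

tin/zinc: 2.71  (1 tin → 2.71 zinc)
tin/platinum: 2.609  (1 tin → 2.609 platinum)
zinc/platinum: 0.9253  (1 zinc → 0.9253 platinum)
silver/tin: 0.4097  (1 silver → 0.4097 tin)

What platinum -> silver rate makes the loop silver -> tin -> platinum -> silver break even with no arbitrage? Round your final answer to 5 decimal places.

Known legs of the cycle: 0.4097 × 2.609 = 1.0689073
For no arbitrage the full-cycle product must be 1, so the missing rate is 1 / 1.0689073 ≈ 0.9355348.

0.93553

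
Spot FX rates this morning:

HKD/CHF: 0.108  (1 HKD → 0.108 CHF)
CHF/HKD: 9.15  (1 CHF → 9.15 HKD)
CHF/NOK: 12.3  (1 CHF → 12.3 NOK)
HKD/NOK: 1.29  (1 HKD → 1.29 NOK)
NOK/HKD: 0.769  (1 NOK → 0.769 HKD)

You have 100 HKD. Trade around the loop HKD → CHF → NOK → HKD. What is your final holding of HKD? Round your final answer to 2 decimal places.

102.15

100 HKD × 0.108 = 10.8 CHF
10.8 CHF × 12.3 = 132.84 NOK
132.84 NOK × 0.769 = 102.15396 HKD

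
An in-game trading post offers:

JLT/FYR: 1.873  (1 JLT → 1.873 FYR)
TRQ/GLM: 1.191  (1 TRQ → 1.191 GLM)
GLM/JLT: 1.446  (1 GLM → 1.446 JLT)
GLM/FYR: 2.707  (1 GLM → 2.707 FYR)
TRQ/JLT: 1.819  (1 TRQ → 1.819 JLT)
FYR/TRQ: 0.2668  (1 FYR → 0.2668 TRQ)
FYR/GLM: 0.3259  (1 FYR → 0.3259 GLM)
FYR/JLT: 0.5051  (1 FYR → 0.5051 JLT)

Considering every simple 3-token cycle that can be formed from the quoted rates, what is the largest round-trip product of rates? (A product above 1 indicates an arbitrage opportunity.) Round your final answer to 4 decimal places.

0.9090

JLT→FYR→TRQ→JLT: 1.873 × 0.2668 × 1.819 = 0.90898
JLT→FYR→GLM→JLT: 1.873 × 0.3259 × 1.446 = 0.88265
TRQ→GLM→FYR→TRQ: 1.191 × 2.707 × 0.2668 = 0.86017
Maximum is JLT→FYR→TRQ→JLT at 0.9090; no arbitrage — every cycle loses value.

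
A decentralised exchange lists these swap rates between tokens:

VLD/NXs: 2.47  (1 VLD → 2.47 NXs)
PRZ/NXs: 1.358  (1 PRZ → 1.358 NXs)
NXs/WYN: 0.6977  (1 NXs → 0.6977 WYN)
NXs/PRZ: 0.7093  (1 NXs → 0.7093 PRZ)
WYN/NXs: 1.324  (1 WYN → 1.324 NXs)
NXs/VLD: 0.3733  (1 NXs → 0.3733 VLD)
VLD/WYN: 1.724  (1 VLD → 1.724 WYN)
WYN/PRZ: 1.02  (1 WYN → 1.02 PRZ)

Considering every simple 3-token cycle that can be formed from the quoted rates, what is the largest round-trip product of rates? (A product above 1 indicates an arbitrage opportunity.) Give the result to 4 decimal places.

NXs→WYN→PRZ→NXs: 0.6977 × 1.02 × 1.358 = 0.96643
VLD→WYN→NXs→VLD: 1.724 × 1.324 × 0.3733 = 0.85209
Maximum is NXs→WYN→PRZ→NXs at 0.9664; no arbitrage — every cycle loses value.

0.9664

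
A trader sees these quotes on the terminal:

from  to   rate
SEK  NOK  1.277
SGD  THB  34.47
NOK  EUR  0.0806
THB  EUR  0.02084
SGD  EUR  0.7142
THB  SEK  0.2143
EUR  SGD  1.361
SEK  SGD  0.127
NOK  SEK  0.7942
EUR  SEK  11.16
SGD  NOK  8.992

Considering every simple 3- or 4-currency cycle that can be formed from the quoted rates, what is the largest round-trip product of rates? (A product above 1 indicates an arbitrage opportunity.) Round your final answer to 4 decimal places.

EUR→SEK→NOK→EUR: 11.16 × 1.277 × 0.0806 = 1.14866
EUR→SEK→SGD→NOK→EUR: 11.16 × 0.127 × 8.992 × 0.0806 = 1.02721
EUR→SEK→SGD→THB→EUR: 11.16 × 0.127 × 34.47 × 0.02084 = 1.01814
EUR→SEK→SGD→EUR: 11.16 × 0.127 × 0.7142 = 1.01225
EUR→SGD→NOK→EUR: 1.361 × 8.992 × 0.0806 = 0.98639
EUR→SGD→THB→EUR: 1.361 × 34.47 × 0.02084 = 0.97768
THB→SEK→SGD→THB: 0.2143 × 0.127 × 34.47 = 0.93814
NOK→SEK→SGD→NOK: 0.7942 × 0.127 × 8.992 = 0.90696
Maximum is EUR→SEK→NOK→EUR at 1.1487; arbitrage exists.

1.1487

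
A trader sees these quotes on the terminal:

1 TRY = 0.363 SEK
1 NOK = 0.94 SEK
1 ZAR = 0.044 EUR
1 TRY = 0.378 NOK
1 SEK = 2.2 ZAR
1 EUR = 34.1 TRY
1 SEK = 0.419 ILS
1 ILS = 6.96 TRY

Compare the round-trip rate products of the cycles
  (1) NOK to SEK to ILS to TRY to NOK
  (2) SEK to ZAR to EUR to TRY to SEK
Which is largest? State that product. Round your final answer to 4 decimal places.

(1) 0.94 × 0.419 × 6.96 × 0.378 = 1.03620
(2) 2.2 × 0.044 × 34.1 × 0.363 = 1.19822
Highest is cycle (2) at 1.1982 (>1, arbitrage).

1.1982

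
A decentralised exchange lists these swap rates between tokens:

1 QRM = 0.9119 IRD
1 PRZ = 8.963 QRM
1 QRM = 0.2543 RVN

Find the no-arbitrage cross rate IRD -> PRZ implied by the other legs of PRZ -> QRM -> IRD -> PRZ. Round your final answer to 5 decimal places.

0.12235

Known legs of the cycle: 8.963 × 0.9119 = 8.1733597
For no arbitrage the full-cycle product must be 1, so the missing rate is 1 / 8.1733597 ≈ 0.1223487.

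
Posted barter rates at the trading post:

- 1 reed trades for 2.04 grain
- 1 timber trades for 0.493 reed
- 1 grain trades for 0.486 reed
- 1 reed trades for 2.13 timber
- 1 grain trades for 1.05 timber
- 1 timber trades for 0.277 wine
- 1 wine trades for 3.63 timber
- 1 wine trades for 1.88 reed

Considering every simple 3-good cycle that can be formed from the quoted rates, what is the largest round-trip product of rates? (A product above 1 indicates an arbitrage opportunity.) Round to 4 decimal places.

reed→timber→wine→reed: 2.13 × 0.277 × 1.88 = 1.10922
reed→grain→timber→reed: 2.04 × 1.05 × 0.493 = 1.05601
Maximum is reed→timber→wine→reed at 1.1092; arbitrage exists.

1.1092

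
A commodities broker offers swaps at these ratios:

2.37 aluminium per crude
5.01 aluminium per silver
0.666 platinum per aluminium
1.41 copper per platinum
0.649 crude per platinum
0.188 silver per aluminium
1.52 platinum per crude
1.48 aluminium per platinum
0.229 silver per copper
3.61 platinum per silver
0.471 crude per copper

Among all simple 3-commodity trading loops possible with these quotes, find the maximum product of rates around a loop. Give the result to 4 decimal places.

silver→platinum→copper→silver: 3.61 × 1.41 × 0.229 = 1.16563
aluminium→platinum→crude→aluminium: 0.666 × 0.649 × 2.37 = 1.02439
crude→platinum→copper→crude: 1.52 × 1.41 × 0.471 = 1.00945
silver→platinum→aluminium→silver: 3.61 × 1.48 × 0.188 = 1.00445
Maximum is silver→platinum→copper→silver at 1.1656; arbitrage exists.

1.1656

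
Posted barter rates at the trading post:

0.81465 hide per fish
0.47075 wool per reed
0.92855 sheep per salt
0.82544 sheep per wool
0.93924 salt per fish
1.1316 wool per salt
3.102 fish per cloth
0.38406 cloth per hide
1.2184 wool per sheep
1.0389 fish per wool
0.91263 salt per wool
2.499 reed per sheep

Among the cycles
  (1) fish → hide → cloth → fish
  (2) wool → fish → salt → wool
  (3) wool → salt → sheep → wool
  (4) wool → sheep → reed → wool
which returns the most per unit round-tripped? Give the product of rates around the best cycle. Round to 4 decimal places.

1.1042

(1) 0.81465 × 0.38406 × 3.102 = 0.97054
(2) 1.0389 × 0.93924 × 1.1316 = 1.10419
(3) 0.91263 × 0.92855 × 1.2184 = 1.03250
(4) 0.82544 × 2.499 × 0.47075 = 0.97105
Highest is cycle (2) at 1.1042 (>1, arbitrage).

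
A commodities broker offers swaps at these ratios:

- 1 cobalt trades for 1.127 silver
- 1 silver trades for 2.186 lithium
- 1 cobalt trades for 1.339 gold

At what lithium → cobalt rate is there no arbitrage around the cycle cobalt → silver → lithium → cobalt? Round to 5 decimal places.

0.40591

Known legs of the cycle: 1.127 × 2.186 = 2.463622
For no arbitrage the full-cycle product must be 1, so the missing rate is 1 / 2.463622 ≈ 0.4059064.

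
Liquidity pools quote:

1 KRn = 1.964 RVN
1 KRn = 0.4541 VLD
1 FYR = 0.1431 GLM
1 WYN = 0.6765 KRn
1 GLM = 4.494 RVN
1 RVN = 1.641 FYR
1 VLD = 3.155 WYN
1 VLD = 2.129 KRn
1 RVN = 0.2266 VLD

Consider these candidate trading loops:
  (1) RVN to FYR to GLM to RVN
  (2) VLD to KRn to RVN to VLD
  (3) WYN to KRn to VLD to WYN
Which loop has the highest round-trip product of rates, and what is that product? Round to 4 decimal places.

(1) 1.641 × 0.1431 × 4.494 = 1.05531
(2) 2.129 × 1.964 × 0.2266 = 0.94750
(3) 0.6765 × 0.4541 × 3.155 = 0.96921
Highest is cycle (1) at 1.0553 (>1, arbitrage).

1.0553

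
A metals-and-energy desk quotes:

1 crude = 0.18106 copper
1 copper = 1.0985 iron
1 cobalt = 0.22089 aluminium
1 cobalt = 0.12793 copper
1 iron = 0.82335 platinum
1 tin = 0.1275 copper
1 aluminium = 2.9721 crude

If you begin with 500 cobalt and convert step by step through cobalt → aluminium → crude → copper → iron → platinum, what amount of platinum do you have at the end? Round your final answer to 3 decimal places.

53.755

500 cobalt × 0.22089 = 110.445 aluminium
110.445 aluminium × 2.9721 = 328.2535845 crude
328.2535845 crude × 0.18106 = 59.43359400957 copper
59.43359400957 copper × 1.0985 = 65.287803019512645 iron
65.287803019512645 iron × 0.82335 = 53.75471261611573626075 platinum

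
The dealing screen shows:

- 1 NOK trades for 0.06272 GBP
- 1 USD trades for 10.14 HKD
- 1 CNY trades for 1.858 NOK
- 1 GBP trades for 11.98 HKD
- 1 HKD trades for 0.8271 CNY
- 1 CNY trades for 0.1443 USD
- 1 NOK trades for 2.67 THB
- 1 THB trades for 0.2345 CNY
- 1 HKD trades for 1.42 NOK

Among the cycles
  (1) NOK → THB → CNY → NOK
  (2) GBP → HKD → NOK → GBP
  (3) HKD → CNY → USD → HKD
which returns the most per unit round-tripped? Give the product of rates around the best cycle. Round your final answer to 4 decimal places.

(1) 2.67 × 0.2345 × 1.858 = 1.16332
(2) 11.98 × 1.42 × 0.06272 = 1.06697
(3) 0.8271 × 0.1443 × 10.14 = 1.21021
Highest is cycle (3) at 1.2102 (>1, arbitrage).

1.2102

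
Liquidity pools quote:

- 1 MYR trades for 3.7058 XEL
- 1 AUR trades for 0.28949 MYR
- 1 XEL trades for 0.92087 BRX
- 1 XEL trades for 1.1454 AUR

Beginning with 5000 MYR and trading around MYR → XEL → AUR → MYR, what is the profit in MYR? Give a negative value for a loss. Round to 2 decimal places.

5000 MYR × 3.7058 = 18529 XEL
18529 XEL × 1.1454 = 21223.1166 AUR
21223.1166 AUR × 0.28949 = 6143.880024534 MYR
Net change: 6143.880024534 − 5000 = 1143.880024534 MYR

1143.88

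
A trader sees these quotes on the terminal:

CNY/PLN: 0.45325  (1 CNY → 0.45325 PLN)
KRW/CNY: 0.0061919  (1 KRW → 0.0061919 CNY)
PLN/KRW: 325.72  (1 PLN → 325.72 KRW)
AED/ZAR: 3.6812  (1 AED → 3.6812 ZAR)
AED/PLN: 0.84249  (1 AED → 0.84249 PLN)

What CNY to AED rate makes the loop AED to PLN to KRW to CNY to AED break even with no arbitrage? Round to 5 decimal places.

Known legs of the cycle: 0.84249 × 325.72 × 0.0061919 = 1.69915545703332
For no arbitrage the full-cycle product must be 1, so the missing rate is 1 / 1.69915545703332 ≈ 0.5885277.

0.58853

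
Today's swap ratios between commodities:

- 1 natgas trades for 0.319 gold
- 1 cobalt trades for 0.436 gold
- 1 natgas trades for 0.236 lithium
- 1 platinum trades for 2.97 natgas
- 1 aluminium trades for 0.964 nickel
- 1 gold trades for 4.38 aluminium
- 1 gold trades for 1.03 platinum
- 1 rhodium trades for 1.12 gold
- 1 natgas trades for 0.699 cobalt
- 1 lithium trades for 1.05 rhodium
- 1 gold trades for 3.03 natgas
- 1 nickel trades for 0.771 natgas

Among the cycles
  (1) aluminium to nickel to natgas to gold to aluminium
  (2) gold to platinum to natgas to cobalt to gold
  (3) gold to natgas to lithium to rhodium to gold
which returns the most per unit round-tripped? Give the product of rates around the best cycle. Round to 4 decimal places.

(1) 0.964 × 0.771 × 0.319 × 4.38 = 1.03848
(2) 1.03 × 2.97 × 0.699 × 0.436 = 0.93230
(3) 3.03 × 0.236 × 1.05 × 1.12 = 0.84093
Highest is cycle (1) at 1.0385 (>1, arbitrage).

1.0385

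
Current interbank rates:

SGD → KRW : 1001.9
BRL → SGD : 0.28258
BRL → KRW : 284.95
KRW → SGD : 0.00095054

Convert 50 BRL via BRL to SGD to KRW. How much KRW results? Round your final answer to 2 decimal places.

14155.85

50 BRL × 0.28258 = 14.129 SGD
14.129 SGD × 1001.9 = 14155.8451 KRW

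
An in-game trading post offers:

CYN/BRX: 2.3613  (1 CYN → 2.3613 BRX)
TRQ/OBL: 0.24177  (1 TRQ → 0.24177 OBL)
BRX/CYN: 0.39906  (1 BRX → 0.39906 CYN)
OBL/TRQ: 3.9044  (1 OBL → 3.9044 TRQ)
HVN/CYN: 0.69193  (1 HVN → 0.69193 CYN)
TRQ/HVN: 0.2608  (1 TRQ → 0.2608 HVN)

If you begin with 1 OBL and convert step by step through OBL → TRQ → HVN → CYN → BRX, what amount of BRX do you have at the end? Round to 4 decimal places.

1.6637

1 OBL × 3.9044 = 3.9044 TRQ
3.9044 TRQ × 0.2608 = 1.01826752 HVN
1.01826752 HVN × 0.69193 = 0.7045698451136 CYN
0.7045698451136 CYN × 2.3613 = 1.66370077526674368 BRX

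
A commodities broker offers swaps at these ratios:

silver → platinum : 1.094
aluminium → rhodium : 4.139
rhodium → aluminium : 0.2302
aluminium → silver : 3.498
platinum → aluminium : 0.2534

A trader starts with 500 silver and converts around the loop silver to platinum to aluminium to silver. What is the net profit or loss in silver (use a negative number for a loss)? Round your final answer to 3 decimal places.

500 silver × 1.094 = 547 platinum
547 platinum × 0.2534 = 138.6098 aluminium
138.6098 aluminium × 3.498 = 484.8570804 silver
Net change: 484.8570804 − 500 = -15.1429196 silver

-15.143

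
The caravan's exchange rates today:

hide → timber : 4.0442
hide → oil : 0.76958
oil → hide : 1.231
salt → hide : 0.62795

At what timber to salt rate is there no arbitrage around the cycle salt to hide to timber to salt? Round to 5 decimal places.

Known legs of the cycle: 0.62795 × 4.0442 = 2.53955539
For no arbitrage the full-cycle product must be 1, so the missing rate is 1 / 2.53955539 ≈ 0.3937697.

0.39377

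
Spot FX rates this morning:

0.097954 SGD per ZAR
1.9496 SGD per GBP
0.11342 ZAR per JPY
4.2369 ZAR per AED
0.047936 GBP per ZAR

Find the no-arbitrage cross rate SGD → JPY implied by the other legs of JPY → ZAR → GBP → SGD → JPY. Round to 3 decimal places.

Known legs of the cycle: 0.11342 × 0.047936 × 1.9496 = 0.010599782423552
For no arbitrage the full-cycle product must be 1, so the missing rate is 1 / 0.010599782423552 ≈ 94.34156.

94.342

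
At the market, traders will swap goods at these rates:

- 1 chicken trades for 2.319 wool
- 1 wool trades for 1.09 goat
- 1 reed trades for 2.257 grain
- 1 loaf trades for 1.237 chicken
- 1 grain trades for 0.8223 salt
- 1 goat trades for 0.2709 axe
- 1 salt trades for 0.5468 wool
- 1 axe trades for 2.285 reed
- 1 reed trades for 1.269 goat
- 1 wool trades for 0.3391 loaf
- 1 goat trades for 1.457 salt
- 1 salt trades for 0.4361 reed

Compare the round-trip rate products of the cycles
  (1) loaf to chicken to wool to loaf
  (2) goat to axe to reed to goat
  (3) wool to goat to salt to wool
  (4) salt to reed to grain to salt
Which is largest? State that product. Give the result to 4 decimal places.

0.9727

(1) 1.237 × 2.319 × 0.3391 = 0.97274
(2) 0.2709 × 2.285 × 1.269 = 0.78552
(3) 1.09 × 1.457 × 0.5468 = 0.86839
(4) 0.4361 × 2.257 × 0.8223 = 0.80937
Highest is cycle (1) at 0.9727 (≤1, no arbitrage).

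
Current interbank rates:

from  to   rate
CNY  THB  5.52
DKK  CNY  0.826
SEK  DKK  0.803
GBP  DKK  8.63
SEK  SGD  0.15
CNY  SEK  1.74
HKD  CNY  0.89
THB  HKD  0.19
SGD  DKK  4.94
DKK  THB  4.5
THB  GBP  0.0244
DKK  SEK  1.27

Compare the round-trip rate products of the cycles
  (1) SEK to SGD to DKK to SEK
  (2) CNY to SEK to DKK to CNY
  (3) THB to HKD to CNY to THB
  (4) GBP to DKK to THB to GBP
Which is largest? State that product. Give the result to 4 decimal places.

(1) 0.15 × 4.94 × 1.27 = 0.94107
(2) 1.74 × 0.803 × 0.826 = 1.15410
(3) 0.19 × 0.89 × 5.52 = 0.93343
(4) 8.63 × 4.5 × 0.0244 = 0.94757
Highest is cycle (2) at 1.1541 (>1, arbitrage).

1.1541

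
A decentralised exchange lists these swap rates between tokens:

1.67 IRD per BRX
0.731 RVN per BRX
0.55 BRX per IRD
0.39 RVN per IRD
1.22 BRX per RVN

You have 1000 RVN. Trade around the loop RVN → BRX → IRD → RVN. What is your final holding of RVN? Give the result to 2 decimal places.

794.59

1000 RVN × 1.22 = 1220 BRX
1220 BRX × 1.67 = 2037.4 IRD
2037.4 IRD × 0.39 = 794.586 RVN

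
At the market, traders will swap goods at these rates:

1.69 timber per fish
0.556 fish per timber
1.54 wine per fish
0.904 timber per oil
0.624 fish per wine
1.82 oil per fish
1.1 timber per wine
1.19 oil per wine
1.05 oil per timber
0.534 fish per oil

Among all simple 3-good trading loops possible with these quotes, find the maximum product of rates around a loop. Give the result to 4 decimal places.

wine→oil→fish→wine: 1.19 × 0.534 × 1.54 = 0.97861
timber→oil→fish→timber: 1.05 × 0.534 × 1.69 = 0.94758
wine→timber→fish→wine: 1.1 × 0.556 × 1.54 = 0.94186
timber→fish→oil→timber: 0.556 × 1.82 × 0.904 = 0.91478
Maximum is wine→oil→fish→wine at 0.9786; no arbitrage — every cycle loses value.

0.9786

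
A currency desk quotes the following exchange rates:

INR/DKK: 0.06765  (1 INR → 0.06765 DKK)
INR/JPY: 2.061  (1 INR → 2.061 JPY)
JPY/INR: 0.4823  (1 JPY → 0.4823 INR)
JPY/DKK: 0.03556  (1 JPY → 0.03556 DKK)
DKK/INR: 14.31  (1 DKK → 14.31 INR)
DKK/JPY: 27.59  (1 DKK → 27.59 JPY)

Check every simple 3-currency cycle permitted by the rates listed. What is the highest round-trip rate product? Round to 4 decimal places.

1.0488

JPY→DKK→INR→JPY: 0.03556 × 14.31 × 2.061 = 1.04877
JPY→INR→DKK→JPY: 0.4823 × 0.06765 × 27.59 = 0.90020
Maximum is JPY→DKK→INR→JPY at 1.0488; arbitrage exists.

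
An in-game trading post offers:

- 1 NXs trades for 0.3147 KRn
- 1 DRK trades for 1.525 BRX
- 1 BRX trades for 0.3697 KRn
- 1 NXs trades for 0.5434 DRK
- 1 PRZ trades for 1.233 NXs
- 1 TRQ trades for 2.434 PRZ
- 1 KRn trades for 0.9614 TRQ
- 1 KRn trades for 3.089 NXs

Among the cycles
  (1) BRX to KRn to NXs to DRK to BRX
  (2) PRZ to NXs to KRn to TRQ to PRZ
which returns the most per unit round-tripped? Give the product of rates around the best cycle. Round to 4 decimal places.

0.9464

(1) 0.3697 × 3.089 × 0.5434 × 1.525 = 0.94636
(2) 1.233 × 0.3147 × 0.9614 × 2.434 = 0.90800
Highest is cycle (1) at 0.9464 (≤1, no arbitrage).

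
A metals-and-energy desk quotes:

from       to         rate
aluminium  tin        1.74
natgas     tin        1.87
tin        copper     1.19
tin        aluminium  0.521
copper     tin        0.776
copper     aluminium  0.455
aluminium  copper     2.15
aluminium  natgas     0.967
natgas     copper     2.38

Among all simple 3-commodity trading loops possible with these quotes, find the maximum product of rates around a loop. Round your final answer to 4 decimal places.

1.0472

natgas→copper→aluminium→natgas: 2.38 × 0.455 × 0.967 = 1.04716
aluminium→tin→copper→aluminium: 1.74 × 1.19 × 0.455 = 0.94212
natgas→tin→aluminium→natgas: 1.87 × 0.521 × 0.967 = 0.94212
aluminium→copper→tin→aluminium: 2.15 × 0.776 × 0.521 = 0.86924
Maximum is natgas→copper→aluminium→natgas at 1.0472; arbitrage exists.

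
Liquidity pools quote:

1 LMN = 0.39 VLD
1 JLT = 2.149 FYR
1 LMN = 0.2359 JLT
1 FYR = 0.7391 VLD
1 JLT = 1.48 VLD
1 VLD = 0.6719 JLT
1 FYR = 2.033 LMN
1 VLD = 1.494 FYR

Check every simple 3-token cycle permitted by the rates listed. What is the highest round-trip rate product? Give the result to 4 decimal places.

LMN→VLD→FYR→LMN: 0.39 × 1.494 × 2.033 = 1.18455
VLD→JLT→FYR→VLD: 0.6719 × 2.149 × 0.7391 = 1.06720
LMN→JLT→FYR→LMN: 0.2359 × 2.149 × 2.033 = 1.03063
Maximum is LMN→VLD→FYR→LMN at 1.1845; arbitrage exists.

1.1845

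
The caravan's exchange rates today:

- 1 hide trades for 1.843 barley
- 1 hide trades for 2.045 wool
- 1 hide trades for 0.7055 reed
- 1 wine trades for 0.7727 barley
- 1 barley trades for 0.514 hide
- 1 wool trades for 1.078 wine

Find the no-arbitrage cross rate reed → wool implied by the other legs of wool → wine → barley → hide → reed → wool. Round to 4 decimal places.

3.3106

Known legs of the cycle: 1.078 × 0.7727 × 0.514 × 0.7055 = 0.3020576297662
For no arbitrage the full-cycle product must be 1, so the missing rate is 1 / 0.3020576297662 ≈ 3.310627.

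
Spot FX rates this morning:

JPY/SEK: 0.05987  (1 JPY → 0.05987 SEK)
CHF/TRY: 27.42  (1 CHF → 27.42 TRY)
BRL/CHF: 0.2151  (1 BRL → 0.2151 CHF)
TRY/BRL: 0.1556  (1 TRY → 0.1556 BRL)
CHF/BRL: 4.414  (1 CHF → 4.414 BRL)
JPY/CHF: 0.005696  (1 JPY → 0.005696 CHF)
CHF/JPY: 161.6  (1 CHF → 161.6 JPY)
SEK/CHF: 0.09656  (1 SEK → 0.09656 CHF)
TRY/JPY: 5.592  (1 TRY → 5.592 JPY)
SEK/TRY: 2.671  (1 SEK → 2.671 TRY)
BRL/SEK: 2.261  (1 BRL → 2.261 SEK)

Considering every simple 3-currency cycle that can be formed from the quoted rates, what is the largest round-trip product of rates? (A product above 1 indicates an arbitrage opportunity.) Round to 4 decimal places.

BRL→SEK→CHF→BRL: 2.261 × 0.09656 × 4.414 = 0.96367
BRL→SEK→TRY→BRL: 2.261 × 2.671 × 0.1556 = 0.93969
JPY→SEK→CHF→JPY: 0.05987 × 0.09656 × 161.6 = 0.93422
BRL→CHF→TRY→BRL: 0.2151 × 27.42 × 0.1556 = 0.91774
JPY→SEK→TRY→JPY: 0.05987 × 2.671 × 5.592 = 0.89423
JPY→CHF→TRY→JPY: 0.005696 × 27.42 × 5.592 = 0.87338
Maximum is BRL→SEK→CHF→BRL at 0.9637; no arbitrage — every cycle loses value.

0.9637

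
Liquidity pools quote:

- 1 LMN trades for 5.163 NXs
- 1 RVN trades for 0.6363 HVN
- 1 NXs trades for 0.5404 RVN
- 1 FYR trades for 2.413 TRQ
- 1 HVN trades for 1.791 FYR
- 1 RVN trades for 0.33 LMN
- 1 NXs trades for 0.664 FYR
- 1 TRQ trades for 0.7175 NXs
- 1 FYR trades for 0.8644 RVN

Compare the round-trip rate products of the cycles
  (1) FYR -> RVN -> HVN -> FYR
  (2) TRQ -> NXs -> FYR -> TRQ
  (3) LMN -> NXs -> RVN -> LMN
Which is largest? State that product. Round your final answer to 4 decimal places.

(1) 0.8644 × 0.6363 × 1.791 = 0.98508
(2) 0.7175 × 0.664 × 2.413 = 1.14960
(3) 5.163 × 0.5404 × 0.33 = 0.92073
Highest is cycle (2) at 1.1496 (>1, arbitrage).

1.1496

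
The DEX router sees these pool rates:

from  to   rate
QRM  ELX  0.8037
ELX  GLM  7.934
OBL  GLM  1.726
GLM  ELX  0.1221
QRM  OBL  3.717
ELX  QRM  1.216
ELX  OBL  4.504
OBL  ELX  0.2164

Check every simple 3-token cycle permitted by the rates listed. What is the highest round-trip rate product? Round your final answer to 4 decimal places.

ELX→QRM→OBL→ELX: 1.216 × 3.717 × 0.2164 = 0.97810
ELX→OBL→GLM→ELX: 4.504 × 1.726 × 0.1221 = 0.94919
Maximum is ELX→QRM→OBL→ELX at 0.9781; no arbitrage — every cycle loses value.

0.9781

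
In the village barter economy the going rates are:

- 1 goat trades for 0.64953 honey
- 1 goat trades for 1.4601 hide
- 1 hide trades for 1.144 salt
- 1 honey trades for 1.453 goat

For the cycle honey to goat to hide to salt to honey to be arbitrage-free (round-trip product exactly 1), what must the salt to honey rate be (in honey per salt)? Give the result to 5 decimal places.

Known legs of the cycle: 1.453 × 1.4601 × 1.144 = 2.4270249432
For no arbitrage the full-cycle product must be 1, so the missing rate is 1 / 2.4270249432 ≈ 0.4120271.

0.41203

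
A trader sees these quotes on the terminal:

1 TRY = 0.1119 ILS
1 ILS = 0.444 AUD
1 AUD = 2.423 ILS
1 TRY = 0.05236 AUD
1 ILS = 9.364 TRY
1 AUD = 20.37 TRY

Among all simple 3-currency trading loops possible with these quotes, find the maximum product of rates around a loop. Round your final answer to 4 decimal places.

ILS→TRY→AUD→ILS: 9.364 × 0.05236 × 2.423 = 1.18799
ILS→AUD→TRY→ILS: 0.444 × 20.37 × 0.1119 = 1.01205
Maximum is ILS→TRY→AUD→ILS at 1.1880; arbitrage exists.

1.1880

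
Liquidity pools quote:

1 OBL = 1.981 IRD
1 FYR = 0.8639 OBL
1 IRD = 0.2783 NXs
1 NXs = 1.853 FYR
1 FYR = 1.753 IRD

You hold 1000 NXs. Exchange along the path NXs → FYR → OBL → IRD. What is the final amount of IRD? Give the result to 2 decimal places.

3171.20

1000 NXs × 1.853 = 1853 FYR
1853 FYR × 0.8639 = 1600.8067 OBL
1600.8067 OBL × 1.981 = 3171.1980727 IRD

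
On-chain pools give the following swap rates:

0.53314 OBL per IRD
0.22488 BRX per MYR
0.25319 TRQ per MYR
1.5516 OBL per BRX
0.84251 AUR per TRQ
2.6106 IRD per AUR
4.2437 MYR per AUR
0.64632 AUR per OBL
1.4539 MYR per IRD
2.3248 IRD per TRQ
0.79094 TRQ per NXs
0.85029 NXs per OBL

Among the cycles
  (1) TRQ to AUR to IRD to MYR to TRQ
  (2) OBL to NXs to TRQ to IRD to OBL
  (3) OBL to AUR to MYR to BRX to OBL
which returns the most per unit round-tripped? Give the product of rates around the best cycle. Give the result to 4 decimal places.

(1) 0.84251 × 2.6106 × 1.4539 × 0.25319 = 0.80965
(2) 0.85029 × 0.79094 × 2.3248 × 0.53314 = 0.83356
(3) 0.64632 × 4.2437 × 0.22488 × 1.5516 = 0.95702
Highest is cycle (3) at 0.9570 (≤1, no arbitrage).

0.9570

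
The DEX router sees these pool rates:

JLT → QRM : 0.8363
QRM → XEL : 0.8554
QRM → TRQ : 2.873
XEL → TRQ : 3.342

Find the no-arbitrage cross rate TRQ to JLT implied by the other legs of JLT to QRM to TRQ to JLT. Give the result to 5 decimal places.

Known legs of the cycle: 0.8363 × 2.873 = 2.4026899
For no arbitrage the full-cycle product must be 1, so the missing rate is 1 / 2.4026899 ≈ 0.4162002.

0.41620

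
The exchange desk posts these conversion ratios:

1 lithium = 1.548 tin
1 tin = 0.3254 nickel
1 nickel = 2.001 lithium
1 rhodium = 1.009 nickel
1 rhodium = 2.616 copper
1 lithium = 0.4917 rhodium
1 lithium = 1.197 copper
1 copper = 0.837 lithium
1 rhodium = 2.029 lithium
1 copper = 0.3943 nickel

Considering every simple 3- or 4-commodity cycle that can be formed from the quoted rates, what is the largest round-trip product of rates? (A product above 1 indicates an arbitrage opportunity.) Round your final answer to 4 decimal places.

1.0766

rhodium→copper→lithium→rhodium: 2.616 × 0.837 × 0.4917 = 1.07662
rhodium→copper→nickel→lithium→rhodium: 2.616 × 0.3943 × 2.001 × 0.4917 = 1.01487
tin→nickel→lithium→tin: 0.3254 × 2.001 × 1.548 = 1.00794
rhodium→nickel→lithium→rhodium: 1.009 × 2.001 × 0.4917 = 0.99275
lithium→copper→nickel→lithium: 1.197 × 0.3943 × 2.001 = 0.94443
Maximum is rhodium→copper→lithium→rhodium at 1.0766; arbitrage exists.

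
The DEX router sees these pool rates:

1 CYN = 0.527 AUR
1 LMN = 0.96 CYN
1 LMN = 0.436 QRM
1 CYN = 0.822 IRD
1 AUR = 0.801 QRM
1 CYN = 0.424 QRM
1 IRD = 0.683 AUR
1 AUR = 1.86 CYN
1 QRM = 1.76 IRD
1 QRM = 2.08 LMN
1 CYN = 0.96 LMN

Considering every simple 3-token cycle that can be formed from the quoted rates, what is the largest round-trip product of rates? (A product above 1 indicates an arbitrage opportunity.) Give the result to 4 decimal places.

1.0443

IRD→AUR→CYN→IRD: 0.683 × 1.86 × 0.822 = 1.04425
IRD→AUR→QRM→IRD: 0.683 × 0.801 × 1.76 = 0.96287
LMN→CYN→QRM→LMN: 0.96 × 0.424 × 2.08 = 0.84664
Maximum is IRD→AUR→CYN→IRD at 1.0443; arbitrage exists.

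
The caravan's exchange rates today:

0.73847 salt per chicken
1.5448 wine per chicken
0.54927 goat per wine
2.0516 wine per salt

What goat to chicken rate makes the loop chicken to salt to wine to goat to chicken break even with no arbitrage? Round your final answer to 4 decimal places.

Known legs of the cycle: 0.73847 × 2.0516 × 0.54927 = 0.83216879571204
For no arbitrage the full-cycle product must be 1, so the missing rate is 1 / 0.83216879571204 ≈ 1.201679.

1.2017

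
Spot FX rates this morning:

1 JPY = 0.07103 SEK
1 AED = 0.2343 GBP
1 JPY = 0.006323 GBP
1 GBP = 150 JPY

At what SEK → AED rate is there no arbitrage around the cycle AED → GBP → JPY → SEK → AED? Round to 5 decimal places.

0.40058

Known legs of the cycle: 0.2343 × 150 × 0.07103 = 2.49634935
For no arbitrage the full-cycle product must be 1, so the missing rate is 1 / 2.49634935 ≈ 0.4005850.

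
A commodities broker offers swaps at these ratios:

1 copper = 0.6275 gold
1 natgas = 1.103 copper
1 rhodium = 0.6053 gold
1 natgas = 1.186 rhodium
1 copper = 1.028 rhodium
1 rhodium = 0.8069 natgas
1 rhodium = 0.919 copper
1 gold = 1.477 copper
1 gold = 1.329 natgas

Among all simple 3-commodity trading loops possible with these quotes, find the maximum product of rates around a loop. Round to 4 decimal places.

0.9541

natgas→rhodium→gold→natgas: 1.186 × 0.6053 × 1.329 = 0.95407
copper→gold→natgas→copper: 0.6275 × 1.329 × 1.103 = 0.91984
copper→rhodium→gold→copper: 1.028 × 0.6053 × 1.477 = 0.91906
copper→rhodium→natgas→copper: 1.028 × 0.8069 × 1.103 = 0.91493
Maximum is natgas→rhodium→gold→natgas at 0.9541; no arbitrage — every cycle loses value.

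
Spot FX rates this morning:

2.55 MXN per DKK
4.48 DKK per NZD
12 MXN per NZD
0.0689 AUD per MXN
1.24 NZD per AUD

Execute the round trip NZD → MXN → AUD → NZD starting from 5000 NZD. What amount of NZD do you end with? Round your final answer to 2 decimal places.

5000 NZD × 12 = 60000 MXN
60000 MXN × 0.0689 = 4134 AUD
4134 AUD × 1.24 = 5126.16 NZD

5126.16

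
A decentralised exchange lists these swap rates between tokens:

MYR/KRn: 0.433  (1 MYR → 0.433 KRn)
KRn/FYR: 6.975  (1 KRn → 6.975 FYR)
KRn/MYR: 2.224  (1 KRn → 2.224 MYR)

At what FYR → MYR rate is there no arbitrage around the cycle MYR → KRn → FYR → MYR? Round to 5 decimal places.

Known legs of the cycle: 0.433 × 6.975 = 3.020175
For no arbitrage the full-cycle product must be 1, so the missing rate is 1 / 3.020175 ≈ 0.3311066.

0.33111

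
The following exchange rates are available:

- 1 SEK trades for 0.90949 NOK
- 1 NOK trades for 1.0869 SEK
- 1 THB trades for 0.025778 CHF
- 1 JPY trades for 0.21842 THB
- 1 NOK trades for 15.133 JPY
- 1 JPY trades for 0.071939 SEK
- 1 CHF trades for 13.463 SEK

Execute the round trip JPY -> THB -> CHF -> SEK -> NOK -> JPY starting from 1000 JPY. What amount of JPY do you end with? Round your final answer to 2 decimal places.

1000 JPY × 0.21842 = 218.42 THB
218.42 THB × 0.025778 = 5.63043076 CHF
5.63043076 CHF × 13.463 = 75.80248932188 SEK
75.80248932188 SEK × 0.90949 = 68.9416060133566412 NOK
68.9416060133566412 NOK × 15.133 = 1043.2933238001260512796 JPY

1043.29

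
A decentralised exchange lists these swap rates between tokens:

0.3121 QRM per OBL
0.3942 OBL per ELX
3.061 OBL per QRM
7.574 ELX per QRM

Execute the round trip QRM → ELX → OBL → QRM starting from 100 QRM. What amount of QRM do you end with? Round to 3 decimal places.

93.183

100 QRM × 7.574 = 757.4 ELX
757.4 ELX × 0.3942 = 298.56708 OBL
298.56708 OBL × 0.3121 = 93.182785668 QRM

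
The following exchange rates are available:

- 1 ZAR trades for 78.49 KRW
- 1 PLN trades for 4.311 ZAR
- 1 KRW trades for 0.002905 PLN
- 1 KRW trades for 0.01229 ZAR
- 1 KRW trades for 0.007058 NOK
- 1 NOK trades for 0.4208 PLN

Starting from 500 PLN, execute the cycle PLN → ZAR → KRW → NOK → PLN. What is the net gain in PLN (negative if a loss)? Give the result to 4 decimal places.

500 PLN × 4.311 = 2155.5 ZAR
2155.5 ZAR × 78.49 = 169185.195 KRW
169185.195 KRW × 0.007058 = 1194.10910631 NOK
1194.10910631 NOK × 0.4208 = 502.481111935248 PLN
Net change: 502.481111935248 − 500 = 2.481111935248 PLN

2.4811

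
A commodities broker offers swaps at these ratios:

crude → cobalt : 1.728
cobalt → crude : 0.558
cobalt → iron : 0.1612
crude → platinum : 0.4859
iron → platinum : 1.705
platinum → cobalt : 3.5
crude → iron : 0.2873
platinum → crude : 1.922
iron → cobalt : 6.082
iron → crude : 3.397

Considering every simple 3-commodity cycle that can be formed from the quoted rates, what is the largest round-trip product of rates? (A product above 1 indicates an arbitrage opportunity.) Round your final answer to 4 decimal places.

0.9750

crude→iron→cobalt→crude: 0.2873 × 6.082 × 0.558 = 0.97503
iron→platinum→cobalt→iron: 1.705 × 3.5 × 0.1612 = 0.96196
crude→platinum→cobalt→crude: 0.4859 × 3.5 × 0.558 = 0.94896
crude→cobalt→iron→crude: 1.728 × 0.1612 × 3.397 = 0.94625
crude→iron→platinum→crude: 0.2873 × 1.705 × 1.922 = 0.94148
Maximum is crude→iron→cobalt→crude at 0.9750; no arbitrage — every cycle loses value.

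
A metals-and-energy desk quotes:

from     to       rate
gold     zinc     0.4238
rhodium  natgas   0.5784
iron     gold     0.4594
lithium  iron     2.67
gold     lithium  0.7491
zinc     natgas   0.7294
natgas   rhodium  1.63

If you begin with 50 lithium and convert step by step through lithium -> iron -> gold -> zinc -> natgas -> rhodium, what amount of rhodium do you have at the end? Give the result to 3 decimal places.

50 lithium × 2.67 = 133.5 iron
133.5 iron × 0.4594 = 61.3299 gold
61.3299 gold × 0.4238 = 25.99161162 zinc
25.99161162 zinc × 0.7294 = 18.958281515628 natgas
18.958281515628 natgas × 1.63 = 30.90199887047364 rhodium

30.902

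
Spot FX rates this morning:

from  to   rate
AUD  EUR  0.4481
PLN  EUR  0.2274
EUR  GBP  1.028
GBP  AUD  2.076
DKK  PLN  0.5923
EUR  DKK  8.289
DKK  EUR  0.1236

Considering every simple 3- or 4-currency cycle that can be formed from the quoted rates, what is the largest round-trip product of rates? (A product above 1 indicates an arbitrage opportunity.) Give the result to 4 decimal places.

1.1164

DKK→PLN→EUR→DKK: 0.5923 × 0.2274 × 8.289 = 1.11644
EUR→GBP→AUD→EUR: 1.028 × 2.076 × 0.4481 = 0.95630
Maximum is DKK→PLN→EUR→DKK at 1.1164; arbitrage exists.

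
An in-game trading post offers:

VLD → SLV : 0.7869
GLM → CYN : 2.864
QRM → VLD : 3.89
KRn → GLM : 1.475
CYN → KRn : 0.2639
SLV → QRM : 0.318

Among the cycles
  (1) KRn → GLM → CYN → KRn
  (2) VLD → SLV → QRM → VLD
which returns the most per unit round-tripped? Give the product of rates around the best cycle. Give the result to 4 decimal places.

1.1148

(1) 1.475 × 2.864 × 0.2639 = 1.11482
(2) 0.7869 × 0.318 × 3.89 = 0.97341
Highest is cycle (1) at 1.1148 (>1, arbitrage).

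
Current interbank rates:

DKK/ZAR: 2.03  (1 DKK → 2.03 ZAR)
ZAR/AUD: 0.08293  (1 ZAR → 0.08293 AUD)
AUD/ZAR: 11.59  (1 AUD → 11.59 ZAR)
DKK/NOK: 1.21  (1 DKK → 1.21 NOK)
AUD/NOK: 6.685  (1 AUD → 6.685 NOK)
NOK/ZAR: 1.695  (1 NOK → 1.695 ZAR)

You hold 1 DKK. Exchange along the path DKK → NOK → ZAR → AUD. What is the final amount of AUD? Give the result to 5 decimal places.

1 DKK × 1.21 = 1.21 NOK
1.21 NOK × 1.695 = 2.05095 ZAR
2.05095 ZAR × 0.08293 = 0.1700852835 AUD

0.17009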